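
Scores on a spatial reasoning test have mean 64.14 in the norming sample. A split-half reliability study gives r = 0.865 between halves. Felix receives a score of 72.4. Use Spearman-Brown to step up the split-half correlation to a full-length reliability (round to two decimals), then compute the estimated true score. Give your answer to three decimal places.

71.822

Spearman-Brown: ρ = 2r/(1 + r) = 2(0.865)/(1 + 0.865) = 1.7300/1.865 = 0.9276 → 0.93
T̂ = 0.93(72.4) + 0.07(64.14) = 67.332 + 4.4898 = 71.8218 → 71.822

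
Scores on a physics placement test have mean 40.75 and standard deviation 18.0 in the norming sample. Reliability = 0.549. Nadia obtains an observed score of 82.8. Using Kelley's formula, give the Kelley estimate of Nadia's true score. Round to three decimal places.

T̂ = ρX + (1 − ρ)μ
  = 0.549 × 82.8 + 0.451 × 40.75
  = 45.4572 + 18.37825
  = 63.8355
  ≈ 63.835

63.835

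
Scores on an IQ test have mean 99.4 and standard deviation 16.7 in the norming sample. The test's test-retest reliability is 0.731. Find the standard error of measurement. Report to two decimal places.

8.66

SEM = SD · √(1 − ρ) = 16.7 × √0.269 = 16.7 × 0.5187 = 8.661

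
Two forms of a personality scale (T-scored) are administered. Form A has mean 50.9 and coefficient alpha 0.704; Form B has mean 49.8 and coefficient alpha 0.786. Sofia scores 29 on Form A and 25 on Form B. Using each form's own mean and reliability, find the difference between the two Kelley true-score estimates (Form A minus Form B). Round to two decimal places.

5.18

T̂_A = 0.704(29) + 0.296(50.9) = 35.4824
T̂_B = 0.786(25) + 0.214(49.8) = 30.3072
T̂_A − T̂_B = 5.1752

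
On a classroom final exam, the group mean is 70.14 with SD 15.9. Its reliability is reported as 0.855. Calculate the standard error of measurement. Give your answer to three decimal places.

SEM = SD · √(1 − ρ) = 15.9 × √0.145 = 15.9 × 0.3808 = 6.0545

6.055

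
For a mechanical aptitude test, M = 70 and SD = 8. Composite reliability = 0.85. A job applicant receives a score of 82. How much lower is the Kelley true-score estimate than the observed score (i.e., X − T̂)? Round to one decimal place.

1.8

T̂ = ρX + (1 − ρ)μ
  = 0.85 × 82 + 0.15 × 70
  = 69.70 + 10.50
  = 80.200
  ≈ 80.20
X − T̂ = 82 − 80.20 = 1.80 → 1.8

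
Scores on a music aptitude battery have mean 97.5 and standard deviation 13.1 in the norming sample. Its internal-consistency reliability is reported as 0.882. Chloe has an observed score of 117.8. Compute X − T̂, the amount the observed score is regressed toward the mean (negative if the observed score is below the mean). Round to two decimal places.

2.40

Kelley's formula gives T̂ = 0.882·117.8 + 0.118·97.5 = 103.8996 + 11.5050 = 115.4046.
X − T̂ = 117.8 − 115.405 = 2.395 → 2.40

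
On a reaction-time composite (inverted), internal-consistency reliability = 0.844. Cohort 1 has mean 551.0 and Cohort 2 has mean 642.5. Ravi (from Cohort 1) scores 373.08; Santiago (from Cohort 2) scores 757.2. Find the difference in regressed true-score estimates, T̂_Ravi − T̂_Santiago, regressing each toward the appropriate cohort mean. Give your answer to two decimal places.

T̂_Ravi = 0.844(373.08) + 0.156(551.0) = 400.8355
T̂_Santiago = 0.844(757.2) + 0.156(642.5) = 739.3068
Difference = 400.8355 − 739.3068 = -338.4713

-338.47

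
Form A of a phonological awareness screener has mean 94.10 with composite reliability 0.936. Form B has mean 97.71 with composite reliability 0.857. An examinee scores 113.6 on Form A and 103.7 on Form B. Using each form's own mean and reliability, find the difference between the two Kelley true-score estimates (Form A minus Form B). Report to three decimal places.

9.509

T̂_A = 0.936(113.6) + 0.064(94.10) = 112.35200
T̂_B = 0.857(103.7) + 0.143(97.71) = 102.84343
T̂_A − T̂_B = 9.50857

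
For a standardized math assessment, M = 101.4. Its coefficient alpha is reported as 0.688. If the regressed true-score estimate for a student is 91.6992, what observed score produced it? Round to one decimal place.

T̂ = ρX + (1 − ρ)μ  ⇒  X = (T̂ − (1 − ρ)μ) / ρ
X = (91.6992 − 0.312 × 101.4) / 0.688 = (91.6992 − 31.6368) / 0.688 = 60.0624 / 0.688 = 87.300

87.3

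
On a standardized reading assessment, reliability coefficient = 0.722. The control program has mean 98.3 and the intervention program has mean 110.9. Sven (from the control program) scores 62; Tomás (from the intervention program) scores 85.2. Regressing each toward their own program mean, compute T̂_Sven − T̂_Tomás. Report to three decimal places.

T̂_Sven = 0.722(62) + 0.278(98.3) = 72.09140
T̂_Tomás = 0.722(85.2) + 0.278(110.9) = 92.34460
Difference = 72.09140 − 92.34460 = -20.25320

-20.253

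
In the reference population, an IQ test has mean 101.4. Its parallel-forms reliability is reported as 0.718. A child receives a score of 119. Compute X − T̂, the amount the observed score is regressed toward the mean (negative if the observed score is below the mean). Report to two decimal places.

4.96

T̂ = ρX + (1 − ρ)μ
  = 0.718 × 119 + 0.282 × 101.4
  = 85.442 + 28.5948
  = 114.0368
  ≈ 114.037
X − T̂ = 119 − 114.037 = 4.963 → 4.96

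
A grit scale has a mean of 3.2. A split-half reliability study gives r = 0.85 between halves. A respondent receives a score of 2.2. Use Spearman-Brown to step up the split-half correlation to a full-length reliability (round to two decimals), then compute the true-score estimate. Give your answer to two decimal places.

Spearman-Brown: ρ = 2r/(1 + r) = 2(0.85)/(1 + 0.85) = 1.700/1.85 = 0.9189 → 0.92
T̂ = 0.92(2.2) + 0.08(3.2) = 2.024 + 0.256 = 2.280 → 2.28

2.28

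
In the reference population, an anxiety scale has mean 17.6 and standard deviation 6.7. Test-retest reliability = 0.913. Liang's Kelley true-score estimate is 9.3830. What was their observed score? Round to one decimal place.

8.6

T̂ = ρX + (1 − ρ)μ  ⇒  X = (T̂ − (1 − ρ)μ) / ρ
X = (9.3830 − 0.087 × 17.6) / 0.913 = (9.3830 − 1.5312) / 0.913 = 7.8518 / 0.913 = 8.600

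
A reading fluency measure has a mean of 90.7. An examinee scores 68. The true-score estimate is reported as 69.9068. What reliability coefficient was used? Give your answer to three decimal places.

0.916

T̂ = ρX + (1 − ρ)μ  ⇒  T̂ − μ = ρ(X − μ)
ρ = (T̂ − μ)/(X − μ) = (69.9068 − 90.7) / (68 − 90.7) = -20.7932 / -22.7 = 0.91600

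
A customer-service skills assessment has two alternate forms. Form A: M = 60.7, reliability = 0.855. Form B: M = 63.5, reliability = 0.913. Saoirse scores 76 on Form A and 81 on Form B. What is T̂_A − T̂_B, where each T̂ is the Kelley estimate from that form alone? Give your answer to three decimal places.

-5.696

T̂_A = 0.855(76) + 0.145(60.7) = 73.78150
T̂_B = 0.913(81) + 0.087(63.5) = 79.47750
T̂_A − T̂_B = -5.69600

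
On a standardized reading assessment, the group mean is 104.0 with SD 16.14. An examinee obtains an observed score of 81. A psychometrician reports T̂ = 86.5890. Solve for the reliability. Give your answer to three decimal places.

T̂ = ρX + (1 − ρ)μ  ⇒  T̂ − μ = ρ(X − μ)
ρ = (T̂ − μ)/(X − μ) = (86.5890 − 104.0) / (81 − 104.0) = -17.4110 / -23.0 = 0.75700

0.757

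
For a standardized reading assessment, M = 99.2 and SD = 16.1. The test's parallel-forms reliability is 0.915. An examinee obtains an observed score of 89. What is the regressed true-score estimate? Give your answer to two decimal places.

89.87

T̂ = 0.915(89) + 0.085(99.2) = 81.435 + 8.4320 = 89.867 → 89.87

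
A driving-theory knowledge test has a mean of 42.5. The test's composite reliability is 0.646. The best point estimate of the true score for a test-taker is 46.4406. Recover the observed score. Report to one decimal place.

48.6

T̂ = ρX + (1 − ρ)μ  ⇒  X = (T̂ − (1 − ρ)μ) / ρ
X = (46.4406 − 0.354 × 42.5) / 0.646 = (46.4406 − 15.0450) / 0.646 = 31.3956 / 0.646 = 48.600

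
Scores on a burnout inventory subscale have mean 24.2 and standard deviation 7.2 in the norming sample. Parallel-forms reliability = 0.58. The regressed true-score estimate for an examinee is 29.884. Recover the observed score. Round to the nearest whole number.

T̂ = ρX + (1 − ρ)μ  ⇒  X = (T̂ − (1 − ρ)μ) / ρ
X = (29.884 − 0.42 × 24.2) / 0.58 = (29.884 − 10.164) / 0.58 = 19.720 / 0.58 = 34.00

34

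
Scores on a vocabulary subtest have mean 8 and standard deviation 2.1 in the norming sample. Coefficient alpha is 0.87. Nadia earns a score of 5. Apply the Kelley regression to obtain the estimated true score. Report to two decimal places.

T̂ = ρX + (1 − ρ)μ
  = 0.87 × 5 + 0.13 × 8
  = 4.35 + 1.04
  = 5.390
  ≈ 5.39

5.39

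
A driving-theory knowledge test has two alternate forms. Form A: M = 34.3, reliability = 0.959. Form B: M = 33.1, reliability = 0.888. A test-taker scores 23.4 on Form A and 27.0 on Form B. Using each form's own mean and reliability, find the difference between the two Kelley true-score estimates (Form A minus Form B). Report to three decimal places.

-3.836

T̂_A = 0.959(23.4) + 0.041(34.3) = 23.84690
T̂_B = 0.888(27.0) + 0.112(33.1) = 27.68320
T̂_A − T̂_B = -3.83630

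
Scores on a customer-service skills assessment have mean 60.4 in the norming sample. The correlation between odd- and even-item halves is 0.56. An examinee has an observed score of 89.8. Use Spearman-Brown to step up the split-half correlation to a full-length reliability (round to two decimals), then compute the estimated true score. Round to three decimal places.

Spearman-Brown: ρ = 2r/(1 + r) = 2(0.56)/(1 + 0.56) = 1.120/1.56 = 0.7179 → 0.72
T̂ = ρX + (1 − ρ)μ
  = 0.72 × 89.8 + 0.28 × 60.4
  = 64.656 + 16.912
  = 81.5680
  ≈ 81.568

81.568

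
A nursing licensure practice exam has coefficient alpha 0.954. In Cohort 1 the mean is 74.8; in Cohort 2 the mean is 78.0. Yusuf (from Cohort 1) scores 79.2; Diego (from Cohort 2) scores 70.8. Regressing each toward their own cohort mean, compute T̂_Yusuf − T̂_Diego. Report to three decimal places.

T̂_Yusuf = 0.954(79.2) + 0.046(74.8) = 78.99760
T̂_Diego = 0.954(70.8) + 0.046(78.0) = 71.13120
Difference = 78.99760 − 71.13120 = 7.86640

7.866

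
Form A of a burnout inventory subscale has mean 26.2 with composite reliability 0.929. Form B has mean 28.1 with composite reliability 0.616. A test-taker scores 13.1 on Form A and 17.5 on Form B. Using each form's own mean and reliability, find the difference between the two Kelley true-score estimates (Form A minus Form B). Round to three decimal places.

T̂_A = 0.929(13.1) + 0.071(26.2) = 14.03010
T̂_B = 0.616(17.5) + 0.384(28.1) = 21.57040
T̂_A − T̂_B = -7.54030

-7.540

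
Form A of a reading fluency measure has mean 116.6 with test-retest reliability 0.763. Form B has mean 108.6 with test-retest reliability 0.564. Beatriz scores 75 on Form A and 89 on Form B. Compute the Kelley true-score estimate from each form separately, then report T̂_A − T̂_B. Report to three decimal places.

T̂_A = 0.763(75) + 0.237(116.6) = 84.85920
T̂_B = 0.564(89) + 0.436(108.6) = 97.54560
T̂_A − T̂_B = -12.68640

-12.686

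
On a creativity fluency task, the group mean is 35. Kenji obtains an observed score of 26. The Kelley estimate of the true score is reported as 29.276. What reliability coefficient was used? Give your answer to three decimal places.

T̂ = ρX + (1 − ρ)μ  ⇒  T̂ − μ = ρ(X − μ)
ρ = (T̂ − μ)/(X − μ) = (29.276 − 35) / (26 − 35) = -5.724 / -9.0 = 0.63600

0.636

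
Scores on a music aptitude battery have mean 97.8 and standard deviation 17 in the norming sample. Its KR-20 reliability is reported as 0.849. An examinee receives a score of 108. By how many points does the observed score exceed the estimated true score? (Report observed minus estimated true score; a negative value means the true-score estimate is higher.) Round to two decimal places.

T̂ = ρX + (1 − ρ)μ
  = 0.849 × 108 + 0.151 × 97.8
  = 91.692 + 14.7678
  = 106.4598
  ≈ 106.460
X − T̂ = 108 − 106.460 = 1.540 → 1.54

1.54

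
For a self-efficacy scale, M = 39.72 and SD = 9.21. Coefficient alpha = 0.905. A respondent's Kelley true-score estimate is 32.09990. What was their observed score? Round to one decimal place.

T̂ = ρX + (1 − ρ)μ  ⇒  X = (T̂ − (1 − ρ)μ) / ρ
X = (32.09990 − 0.095 × 39.72) / 0.905 = (32.09990 − 3.77340) / 0.905 = 28.32650 / 0.905 = 31.300

31.3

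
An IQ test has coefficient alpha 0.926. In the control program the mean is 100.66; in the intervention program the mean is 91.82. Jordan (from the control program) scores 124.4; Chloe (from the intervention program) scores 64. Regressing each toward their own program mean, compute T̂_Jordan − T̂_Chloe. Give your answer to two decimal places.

T̂_Jordan = 0.926(124.4) + 0.074(100.66) = 122.6432
T̂_Chloe = 0.926(64) + 0.074(91.82) = 66.0587
Difference = 122.6432 − 66.0587 = 56.5846

56.58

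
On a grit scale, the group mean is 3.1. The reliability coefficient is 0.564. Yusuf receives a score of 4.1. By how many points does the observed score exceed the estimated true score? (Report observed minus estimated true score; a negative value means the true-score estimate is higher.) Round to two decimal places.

T̂ = 0.564(4.1) + 0.436(3.1) = 2.3124 + 1.3516 = 3.6640 → 3.664
X − T̂ = 4.1 − 3.664 = 0.436 → 0.44

0.44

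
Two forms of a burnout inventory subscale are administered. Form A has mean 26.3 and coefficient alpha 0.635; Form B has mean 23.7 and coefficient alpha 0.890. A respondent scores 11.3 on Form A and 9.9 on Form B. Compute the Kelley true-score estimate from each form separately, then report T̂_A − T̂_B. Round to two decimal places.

5.36

T̂_A = 0.635(11.3) + 0.365(26.3) = 16.7750
T̂_B = 0.890(9.9) + 0.110(23.7) = 11.4180
T̂_A − T̂_B = 5.3570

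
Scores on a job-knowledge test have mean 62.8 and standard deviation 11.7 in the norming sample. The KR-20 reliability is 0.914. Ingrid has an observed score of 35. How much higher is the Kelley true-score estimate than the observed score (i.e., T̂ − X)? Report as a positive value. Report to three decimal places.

2.391

T̂ = ρX + (1 − ρ)μ
  = 0.914 × 35 + 0.086 × 62.8
  = 31.990 + 5.4008
  = 37.39080
  ≈ 37.3908
T̂ − X = 37.3908 − 35 = 2.3908 → 2.391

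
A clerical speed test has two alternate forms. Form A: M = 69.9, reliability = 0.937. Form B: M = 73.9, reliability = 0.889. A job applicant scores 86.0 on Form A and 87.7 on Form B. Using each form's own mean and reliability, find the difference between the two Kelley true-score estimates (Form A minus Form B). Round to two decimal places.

T̂_A = 0.937(86.0) + 0.063(69.9) = 84.9857
T̂_B = 0.889(87.7) + 0.111(73.9) = 86.1682
T̂_A − T̂_B = -1.1825

-1.18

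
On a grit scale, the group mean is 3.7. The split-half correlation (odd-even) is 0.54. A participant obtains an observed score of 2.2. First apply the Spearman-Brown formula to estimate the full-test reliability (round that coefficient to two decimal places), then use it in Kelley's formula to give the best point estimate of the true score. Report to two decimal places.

Spearman-Brown: ρ = 2r/(1 + r) = 2(0.54)/(1 + 0.54) = 1.080/1.54 = 0.7013 → 0.70
T̂ = ρX + (1 − ρ)μ
  = 0.70 × 2.2 + 0.30 × 3.7
  = 1.540 + 1.110
  = 2.650
  ≈ 2.65

2.65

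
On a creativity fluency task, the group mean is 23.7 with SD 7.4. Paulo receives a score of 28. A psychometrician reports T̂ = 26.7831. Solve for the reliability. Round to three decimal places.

T̂ = ρX + (1 − ρ)μ  ⇒  T̂ − μ = ρ(X − μ)
ρ = (T̂ − μ)/(X − μ) = (26.7831 − 23.7) / (28 − 23.7) = 3.0831 / 4.3 = 0.71700

0.717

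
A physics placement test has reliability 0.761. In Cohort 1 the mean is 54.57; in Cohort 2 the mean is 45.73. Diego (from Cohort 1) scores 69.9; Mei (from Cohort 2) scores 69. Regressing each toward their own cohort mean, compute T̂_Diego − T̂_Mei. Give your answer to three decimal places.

2.798

T̂_Diego = 0.761(69.9) + 0.239(54.57) = 66.23613
T̂_Mei = 0.761(69) + 0.239(45.73) = 63.43847
Difference = 66.23613 − 63.43847 = 2.79766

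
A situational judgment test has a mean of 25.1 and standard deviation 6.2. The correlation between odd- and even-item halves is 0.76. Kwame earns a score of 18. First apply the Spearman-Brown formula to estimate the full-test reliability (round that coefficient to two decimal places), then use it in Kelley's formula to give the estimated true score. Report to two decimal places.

Spearman-Brown: ρ = 2r/(1 + r) = 2(0.76)/(1 + 0.76) = 1.520/1.76 = 0.8636 → 0.86
T̂ = ρX + (1 − ρ)μ
  = 0.86 × 18 + 0.14 × 25.1
  = 15.48 + 3.514
  = 18.994
  ≈ 18.99

18.99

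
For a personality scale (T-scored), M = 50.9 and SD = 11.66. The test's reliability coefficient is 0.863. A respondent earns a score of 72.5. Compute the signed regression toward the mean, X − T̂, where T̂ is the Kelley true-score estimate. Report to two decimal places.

2.96

Kelley's formula gives T̂ = 0.863·72.5 + 0.137·50.9 = 62.5675 + 6.9733 = 69.5408.
X − T̂ = 72.5 − 69.541 = 2.959 → 2.96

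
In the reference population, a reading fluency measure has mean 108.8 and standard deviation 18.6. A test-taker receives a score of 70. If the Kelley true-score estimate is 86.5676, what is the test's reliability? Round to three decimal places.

T̂ = ρX + (1 − ρ)μ  ⇒  T̂ − μ = ρ(X − μ)
ρ = (T̂ − μ)/(X − μ) = (86.5676 − 108.8) / (70 − 108.8) = -22.2324 / -38.8 = 0.57300

0.573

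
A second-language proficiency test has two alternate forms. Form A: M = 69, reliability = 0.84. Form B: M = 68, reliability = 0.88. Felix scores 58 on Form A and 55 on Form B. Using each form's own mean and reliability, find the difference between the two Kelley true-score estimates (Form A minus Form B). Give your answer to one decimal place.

T̂_A = 0.84(58) + 0.16(69) = 59.760
T̂_B = 0.88(55) + 0.12(68) = 56.560
T̂_A − T̂_B = 3.200

3.2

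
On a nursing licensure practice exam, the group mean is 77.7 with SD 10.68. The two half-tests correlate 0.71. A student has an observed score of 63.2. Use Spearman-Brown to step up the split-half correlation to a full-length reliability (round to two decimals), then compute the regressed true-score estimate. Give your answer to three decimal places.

65.665

Spearman-Brown: ρ = 2r/(1 + r) = 2(0.71)/(1 + 0.71) = 1.420/1.71 = 0.8304 → 0.83
T̂ = ρX + (1 − ρ)μ
  = 0.83 × 63.2 + 0.17 × 77.7
  = 52.456 + 13.209
  = 65.6650
  ≈ 65.665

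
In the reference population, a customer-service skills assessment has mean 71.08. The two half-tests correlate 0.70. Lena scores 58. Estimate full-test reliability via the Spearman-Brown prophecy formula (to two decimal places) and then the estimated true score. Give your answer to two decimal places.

60.35

Spearman-Brown: ρ = 2r/(1 + r) = 2(0.70)/(1 + 0.70) = 1.400/1.70 = 0.8235 → 0.82
T̂ = ρX + (1 − ρ)μ
  = 0.82 × 58 + 0.18 × 71.08
  = 47.56 + 12.7944
  = 60.354
  ≈ 60.35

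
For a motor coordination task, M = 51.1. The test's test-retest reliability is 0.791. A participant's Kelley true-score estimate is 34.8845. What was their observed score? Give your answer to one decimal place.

T̂ = ρX + (1 − ρ)μ  ⇒  X = (T̂ − (1 − ρ)μ) / ρ
X = (34.8845 − 0.209 × 51.1) / 0.791 = (34.8845 − 10.6799) / 0.791 = 24.2046 / 0.791 = 30.600

30.6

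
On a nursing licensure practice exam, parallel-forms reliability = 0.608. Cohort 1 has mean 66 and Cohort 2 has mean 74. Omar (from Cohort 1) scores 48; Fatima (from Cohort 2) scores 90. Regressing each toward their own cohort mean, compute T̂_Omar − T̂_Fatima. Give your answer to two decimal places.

-28.67

T̂_Omar = 0.608(48) + 0.392(66) = 55.0560
T̂_Fatima = 0.608(90) + 0.392(74) = 83.7280
Difference = 55.0560 − 83.7280 = -28.6720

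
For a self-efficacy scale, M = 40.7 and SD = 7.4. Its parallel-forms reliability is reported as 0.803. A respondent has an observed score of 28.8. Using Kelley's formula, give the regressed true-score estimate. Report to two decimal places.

31.14

Kelley's formula gives T̂ = 0.803·28.8 + 0.197·40.7 = 23.1264 + 8.0179 = 31.144.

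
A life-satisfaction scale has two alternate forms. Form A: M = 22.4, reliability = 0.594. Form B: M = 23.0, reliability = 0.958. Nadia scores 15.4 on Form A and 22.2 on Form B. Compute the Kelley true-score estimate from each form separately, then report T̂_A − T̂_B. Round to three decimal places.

-3.992

T̂_A = 0.594(15.4) + 0.406(22.4) = 18.24200
T̂_B = 0.958(22.2) + 0.042(23.0) = 22.23360
T̂_A − T̂_B = -3.99160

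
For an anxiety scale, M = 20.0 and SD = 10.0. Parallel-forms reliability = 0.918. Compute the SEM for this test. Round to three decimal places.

SEM = SD · √(1 − ρ) = 10.0 × √0.082 = 10.0 × 0.2864 = 2.8636

2.864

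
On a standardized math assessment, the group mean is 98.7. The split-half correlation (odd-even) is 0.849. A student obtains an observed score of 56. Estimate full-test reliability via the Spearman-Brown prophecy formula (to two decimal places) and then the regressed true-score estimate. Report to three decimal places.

59.416

Spearman-Brown: ρ = 2r/(1 + r) = 2(0.849)/(1 + 0.849) = 1.6980/1.849 = 0.9183 → 0.92
T̂ = ρX + (1 − ρ)μ
  = 0.92 × 56 + 0.08 × 98.7
  = 51.52 + 7.896
  = 59.4160
  ≈ 59.416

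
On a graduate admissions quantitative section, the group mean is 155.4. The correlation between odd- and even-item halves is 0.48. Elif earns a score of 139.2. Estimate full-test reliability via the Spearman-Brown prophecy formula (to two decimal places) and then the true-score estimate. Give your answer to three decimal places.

Spearman-Brown: ρ = 2r/(1 + r) = 2(0.48)/(1 + 0.48) = 0.960/1.48 = 0.6486 → 0.65
T̂ = 0.65(139.2) + 0.35(155.4) = 90.480 + 54.390 = 144.8700 → 144.870

144.870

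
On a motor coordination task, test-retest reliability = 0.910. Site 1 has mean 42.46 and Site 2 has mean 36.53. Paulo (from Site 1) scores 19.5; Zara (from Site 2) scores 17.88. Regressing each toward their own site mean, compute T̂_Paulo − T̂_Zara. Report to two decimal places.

2.01

T̂_Paulo = 0.910(19.5) + 0.090(42.46) = 21.5664
T̂_Zara = 0.910(17.88) + 0.090(36.53) = 19.5585
Difference = 21.5664 − 19.5585 = 2.0079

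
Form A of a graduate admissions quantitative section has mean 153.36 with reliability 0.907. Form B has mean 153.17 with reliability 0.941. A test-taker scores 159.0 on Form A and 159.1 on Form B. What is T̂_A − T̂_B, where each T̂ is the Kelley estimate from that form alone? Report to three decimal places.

-0.275

T̂_A = 0.907(159.0) + 0.093(153.36) = 158.47548
T̂_B = 0.941(159.1) + 0.059(153.17) = 158.75013
T̂_A − T̂_B = -0.27465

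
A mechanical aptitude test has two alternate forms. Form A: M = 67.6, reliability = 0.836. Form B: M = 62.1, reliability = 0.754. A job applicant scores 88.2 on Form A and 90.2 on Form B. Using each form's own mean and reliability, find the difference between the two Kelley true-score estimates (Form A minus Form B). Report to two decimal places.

1.53

T̂_A = 0.836(88.2) + 0.164(67.6) = 84.8216
T̂_B = 0.754(90.2) + 0.246(62.1) = 83.2874
T̂_A − T̂_B = 1.5342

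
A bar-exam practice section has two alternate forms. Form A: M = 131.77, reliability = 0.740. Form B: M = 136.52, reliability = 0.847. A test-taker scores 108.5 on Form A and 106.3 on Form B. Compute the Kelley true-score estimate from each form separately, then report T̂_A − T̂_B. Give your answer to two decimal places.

T̂_A = 0.740(108.5) + 0.260(131.77) = 114.5502
T̂_B = 0.847(106.3) + 0.153(136.52) = 110.9237
T̂_A − T̂_B = 3.6265

3.63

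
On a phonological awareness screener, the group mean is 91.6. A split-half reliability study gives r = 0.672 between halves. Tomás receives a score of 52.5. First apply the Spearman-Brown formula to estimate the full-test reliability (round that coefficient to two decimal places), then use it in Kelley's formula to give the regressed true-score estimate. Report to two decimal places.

Spearman-Brown: ρ = 2r/(1 + r) = 2(0.672)/(1 + 0.672) = 1.3440/1.672 = 0.8038 → 0.80
T̂ = 0.80(52.5) + 0.20(91.6) = 42.000 + 18.320 = 60.320 → 60.32

60.32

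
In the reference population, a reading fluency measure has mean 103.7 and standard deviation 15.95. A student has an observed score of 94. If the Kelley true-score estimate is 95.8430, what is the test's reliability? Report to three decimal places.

T̂ = ρX + (1 − ρ)μ  ⇒  T̂ − μ = ρ(X − μ)
ρ = (T̂ − μ)/(X − μ) = (95.8430 − 103.7) / (94 − 103.7) = -7.8570 / -9.7 = 0.81000

0.810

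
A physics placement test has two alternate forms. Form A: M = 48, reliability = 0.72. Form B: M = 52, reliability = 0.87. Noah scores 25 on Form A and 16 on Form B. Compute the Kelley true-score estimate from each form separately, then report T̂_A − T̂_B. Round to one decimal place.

T̂_A = 0.72(25) + 0.28(48) = 31.440
T̂_B = 0.87(16) + 0.13(52) = 20.680
T̂_A − T̂_B = 10.760

10.8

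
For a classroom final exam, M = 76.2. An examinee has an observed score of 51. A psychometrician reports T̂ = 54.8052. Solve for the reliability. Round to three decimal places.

T̂ = ρX + (1 − ρ)μ  ⇒  T̂ − μ = ρ(X − μ)
ρ = (T̂ − μ)/(X − μ) = (54.8052 − 76.2) / (51 − 76.2) = -21.3948 / -25.2 = 0.84900

0.849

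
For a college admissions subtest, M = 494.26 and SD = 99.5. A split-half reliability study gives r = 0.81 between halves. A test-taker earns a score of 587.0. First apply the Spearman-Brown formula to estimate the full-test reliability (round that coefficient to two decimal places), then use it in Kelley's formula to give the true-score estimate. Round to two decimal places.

577.73

Spearman-Brown: ρ = 2r/(1 + r) = 2(0.81)/(1 + 0.81) = 1.620/1.81 = 0.8950 → 0.90
Regress the observed score toward the mean by the unreliability: T̂ = 0.90·587.0 + 0.10·494.26 = 528.300 + 49.4260 = 577.726.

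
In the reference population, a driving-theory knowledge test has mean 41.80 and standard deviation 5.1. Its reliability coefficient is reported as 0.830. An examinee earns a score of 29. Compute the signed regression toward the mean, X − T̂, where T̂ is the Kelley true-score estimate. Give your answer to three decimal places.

T̂ = 0.830(29) + 0.170(41.80) = 24.070 + 7.10600 = 31.17600 → 31.1760
X − T̂ = 29 − 31.1760 = -2.1760 → -2.176

-2.176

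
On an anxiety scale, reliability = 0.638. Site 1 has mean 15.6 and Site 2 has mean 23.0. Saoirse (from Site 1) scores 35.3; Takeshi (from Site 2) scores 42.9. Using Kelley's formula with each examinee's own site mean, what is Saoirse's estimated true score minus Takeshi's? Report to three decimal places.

T̂_Saoirse = 0.638(35.3) + 0.362(15.6) = 28.16860
T̂_Takeshi = 0.638(42.9) + 0.362(23.0) = 35.69620
Difference = 28.16860 − 35.69620 = -7.52760

-7.528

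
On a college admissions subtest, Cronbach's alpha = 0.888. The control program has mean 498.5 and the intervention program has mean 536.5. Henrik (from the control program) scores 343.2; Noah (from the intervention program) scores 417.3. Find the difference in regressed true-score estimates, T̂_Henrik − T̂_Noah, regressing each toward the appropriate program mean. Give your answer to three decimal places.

-70.057

T̂_Henrik = 0.888(343.2) + 0.112(498.5) = 360.59360
T̂_Noah = 0.888(417.3) + 0.112(536.5) = 430.65040
Difference = 360.59360 − 430.65040 = -70.05680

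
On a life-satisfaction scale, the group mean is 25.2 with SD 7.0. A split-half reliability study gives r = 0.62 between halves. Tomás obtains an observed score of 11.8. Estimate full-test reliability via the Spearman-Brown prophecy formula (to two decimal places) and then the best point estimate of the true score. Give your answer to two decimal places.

14.88

Spearman-Brown: ρ = 2r/(1 + r) = 2(0.62)/(1 + 0.62) = 1.240/1.62 = 0.7654 → 0.77
T̂ = 0.77(11.8) + 0.23(25.2) = 9.086 + 5.796 = 14.882 → 14.88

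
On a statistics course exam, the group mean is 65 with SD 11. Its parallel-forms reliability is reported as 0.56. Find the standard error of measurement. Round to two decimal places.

SEM = SD · √(1 − ρ) = 11 × √0.44 = 11 × 0.6633 = 7.297

7.30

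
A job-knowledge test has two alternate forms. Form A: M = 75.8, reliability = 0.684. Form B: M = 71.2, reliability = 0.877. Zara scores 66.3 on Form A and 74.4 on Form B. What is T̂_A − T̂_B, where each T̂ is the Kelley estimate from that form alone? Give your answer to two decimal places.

-4.70

T̂_A = 0.684(66.3) + 0.316(75.8) = 69.3020
T̂_B = 0.877(74.4) + 0.123(71.2) = 74.0064
T̂_A − T̂_B = -4.7044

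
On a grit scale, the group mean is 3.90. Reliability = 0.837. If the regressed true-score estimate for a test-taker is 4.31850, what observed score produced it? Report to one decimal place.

4.4

T̂ = ρX + (1 − ρ)μ  ⇒  X = (T̂ − (1 − ρ)μ) / ρ
X = (4.31850 − 0.163 × 3.90) / 0.837 = (4.31850 − 0.63570) / 0.837 = 3.68280 / 0.837 = 4.400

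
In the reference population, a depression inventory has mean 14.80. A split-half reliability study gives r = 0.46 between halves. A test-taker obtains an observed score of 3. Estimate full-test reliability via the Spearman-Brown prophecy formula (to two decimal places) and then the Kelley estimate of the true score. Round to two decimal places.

Spearman-Brown: ρ = 2r/(1 + r) = 2(0.46)/(1 + 0.46) = 0.920/1.46 = 0.6301 → 0.63
Kelley's formula gives T̂ = 0.63·3 + 0.37·14.80 = 1.89 + 5.4760 = 7.366.

7.37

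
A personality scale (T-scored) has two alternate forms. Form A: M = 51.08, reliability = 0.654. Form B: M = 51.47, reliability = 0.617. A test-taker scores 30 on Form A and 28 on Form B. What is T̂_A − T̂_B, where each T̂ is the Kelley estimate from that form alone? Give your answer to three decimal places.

0.305

T̂_A = 0.654(30) + 0.346(51.08) = 37.29368
T̂_B = 0.617(28) + 0.383(51.47) = 36.98901
T̂_A − T̂_B = 0.30467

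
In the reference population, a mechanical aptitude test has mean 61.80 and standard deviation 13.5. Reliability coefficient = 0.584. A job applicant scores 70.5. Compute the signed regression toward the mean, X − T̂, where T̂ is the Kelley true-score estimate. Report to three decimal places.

3.619

T̂ = ρX + (1 − ρ)μ
  = 0.584 × 70.5 + 0.416 × 61.80
  = 41.1720 + 25.70880
  = 66.88080
  ≈ 66.8808
X − T̂ = 70.5 − 66.8808 = 3.6192 → 3.619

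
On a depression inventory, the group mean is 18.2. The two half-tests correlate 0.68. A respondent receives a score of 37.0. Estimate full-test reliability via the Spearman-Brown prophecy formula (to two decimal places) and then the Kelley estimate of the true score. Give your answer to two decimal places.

33.43

Spearman-Brown: ρ = 2r/(1 + r) = 2(0.68)/(1 + 0.68) = 1.360/1.68 = 0.8095 → 0.81
T̂ = 0.81(37.0) + 0.19(18.2) = 29.970 + 3.458 = 33.428 → 33.43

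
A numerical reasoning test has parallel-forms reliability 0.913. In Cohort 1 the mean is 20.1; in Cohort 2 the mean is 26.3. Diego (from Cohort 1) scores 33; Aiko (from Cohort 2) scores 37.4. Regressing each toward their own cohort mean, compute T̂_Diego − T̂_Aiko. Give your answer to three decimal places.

-4.557

T̂_Diego = 0.913(33) + 0.087(20.1) = 31.87770
T̂_Aiko = 0.913(37.4) + 0.087(26.3) = 36.43430
Difference = 31.87770 − 36.43430 = -4.55660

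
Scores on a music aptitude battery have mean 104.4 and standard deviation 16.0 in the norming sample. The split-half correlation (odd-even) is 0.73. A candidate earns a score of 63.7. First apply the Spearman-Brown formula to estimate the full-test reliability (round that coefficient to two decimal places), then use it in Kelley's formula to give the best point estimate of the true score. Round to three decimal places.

70.212

Spearman-Brown: ρ = 2r/(1 + r) = 2(0.73)/(1 + 0.73) = 1.460/1.73 = 0.8439 → 0.84
Weight the observed score by reliability and the mean by (1 − reliability): T̂ = 0.84·63.7 + 0.16·104.4 = 53.508 + 16.704 = 70.2120.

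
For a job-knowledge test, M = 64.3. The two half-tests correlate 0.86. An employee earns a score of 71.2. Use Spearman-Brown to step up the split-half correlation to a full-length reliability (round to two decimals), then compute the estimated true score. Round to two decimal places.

Spearman-Brown: ρ = 2r/(1 + r) = 2(0.86)/(1 + 0.86) = 1.720/1.86 = 0.9247 → 0.92
T̂ = ρX + (1 − ρ)μ
  = 0.92 × 71.2 + 0.08 × 64.3
  = 65.504 + 5.144
  = 70.648
  ≈ 70.65

70.65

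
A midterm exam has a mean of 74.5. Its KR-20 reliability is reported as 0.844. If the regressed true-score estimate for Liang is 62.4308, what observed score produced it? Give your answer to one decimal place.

60.2

T̂ = ρX + (1 − ρ)μ  ⇒  X = (T̂ − (1 − ρ)μ) / ρ
X = (62.4308 − 0.156 × 74.5) / 0.844 = (62.4308 − 11.6220) / 0.844 = 50.8088 / 0.844 = 60.200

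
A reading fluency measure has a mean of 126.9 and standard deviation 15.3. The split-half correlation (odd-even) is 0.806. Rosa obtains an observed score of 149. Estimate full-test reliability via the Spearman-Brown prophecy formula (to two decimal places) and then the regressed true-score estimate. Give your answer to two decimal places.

Spearman-Brown: ρ = 2r/(1 + r) = 2(0.806)/(1 + 0.806) = 1.6120/1.806 = 0.8926 → 0.89
Regress the observed score toward the mean by the unreliability: T̂ = 0.89·149 + 0.11·126.9 = 132.61 + 13.959 = 146.569.

146.57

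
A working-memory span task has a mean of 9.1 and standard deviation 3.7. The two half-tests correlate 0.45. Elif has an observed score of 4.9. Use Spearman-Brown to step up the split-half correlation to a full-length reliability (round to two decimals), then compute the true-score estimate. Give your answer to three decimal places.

6.496

Spearman-Brown: ρ = 2r/(1 + r) = 2(0.45)/(1 + 0.45) = 0.900/1.45 = 0.6207 → 0.62
Weight the observed score by reliability and the mean by (1 − reliability): T̂ = 0.62·4.9 + 0.38·9.1 = 3.038 + 3.458 = 6.4960.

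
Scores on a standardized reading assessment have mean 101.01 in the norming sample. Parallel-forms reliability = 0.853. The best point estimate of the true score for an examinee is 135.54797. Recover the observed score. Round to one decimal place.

T̂ = ρX + (1 − ρ)μ  ⇒  X = (T̂ − (1 − ρ)μ) / ρ
X = (135.54797 − 0.147 × 101.01) / 0.853 = (135.54797 − 14.84847) / 0.853 = 120.69950 / 0.853 = 141.500

141.5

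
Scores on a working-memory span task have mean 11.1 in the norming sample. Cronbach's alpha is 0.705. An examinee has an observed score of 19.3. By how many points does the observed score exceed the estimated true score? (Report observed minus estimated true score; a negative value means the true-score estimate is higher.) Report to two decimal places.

T̂ = ρX + (1 − ρ)μ
  = 0.705 × 19.3 + 0.295 × 11.1
  = 13.6065 + 3.2745
  = 16.8810
  ≈ 16.881
X − T̂ = 19.3 − 16.881 = 2.419 → 2.42

2.42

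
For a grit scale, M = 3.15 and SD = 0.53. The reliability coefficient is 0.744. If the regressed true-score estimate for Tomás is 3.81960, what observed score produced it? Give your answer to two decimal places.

4.05

T̂ = ρX + (1 − ρ)μ  ⇒  X = (T̂ − (1 − ρ)μ) / ρ
X = (3.81960 − 0.256 × 3.15) / 0.744 = (3.81960 − 0.80640) / 0.744 = 3.01320 / 0.744 = 4.0500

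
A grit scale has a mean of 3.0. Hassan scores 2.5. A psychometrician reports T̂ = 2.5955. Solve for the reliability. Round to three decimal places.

0.809

T̂ = ρX + (1 − ρ)μ  ⇒  T̂ − μ = ρ(X − μ)
ρ = (T̂ − μ)/(X − μ) = (2.5955 − 3.0) / (2.5 − 3.0) = -0.4045 / -0.5 = 0.80900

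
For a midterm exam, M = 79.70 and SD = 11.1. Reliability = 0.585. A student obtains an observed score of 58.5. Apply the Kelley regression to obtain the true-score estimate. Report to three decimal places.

T̂ = ρX + (1 − ρ)μ
  = 0.585 × 58.5 + 0.415 × 79.70
  = 34.2225 + 33.07550
  = 67.2980
  ≈ 67.298

67.298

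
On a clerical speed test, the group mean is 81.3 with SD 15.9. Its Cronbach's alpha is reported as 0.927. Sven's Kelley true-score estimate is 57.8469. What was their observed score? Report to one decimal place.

T̂ = ρX + (1 − ρ)μ  ⇒  X = (T̂ − (1 − ρ)μ) / ρ
X = (57.8469 − 0.073 × 81.3) / 0.927 = (57.8469 − 5.9349) / 0.927 = 51.9120 / 0.927 = 56.000

56.0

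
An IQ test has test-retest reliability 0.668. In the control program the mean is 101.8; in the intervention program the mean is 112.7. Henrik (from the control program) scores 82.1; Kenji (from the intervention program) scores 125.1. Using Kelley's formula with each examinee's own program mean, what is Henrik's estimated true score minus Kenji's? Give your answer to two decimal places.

-32.34

T̂_Henrik = 0.668(82.1) + 0.332(101.8) = 88.6404
T̂_Kenji = 0.668(125.1) + 0.332(112.7) = 120.9832
Difference = 88.6404 − 120.9832 = -32.3428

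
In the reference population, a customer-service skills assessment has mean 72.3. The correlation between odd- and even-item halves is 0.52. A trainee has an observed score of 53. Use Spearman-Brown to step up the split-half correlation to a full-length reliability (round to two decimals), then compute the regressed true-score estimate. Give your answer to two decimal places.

59.18

Spearman-Brown: ρ = 2r/(1 + r) = 2(0.52)/(1 + 0.52) = 1.040/1.52 = 0.6842 → 0.68
T̂ = 0.68(53) + 0.32(72.3) = 36.04 + 23.136 = 59.176 → 59.18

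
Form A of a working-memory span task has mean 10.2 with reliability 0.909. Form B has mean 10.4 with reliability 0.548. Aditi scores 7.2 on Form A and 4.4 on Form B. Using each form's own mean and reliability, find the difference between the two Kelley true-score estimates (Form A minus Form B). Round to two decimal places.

0.36

T̂_A = 0.909(7.2) + 0.091(10.2) = 7.4730
T̂_B = 0.548(4.4) + 0.452(10.4) = 7.1120
T̂_A − T̂_B = 0.3610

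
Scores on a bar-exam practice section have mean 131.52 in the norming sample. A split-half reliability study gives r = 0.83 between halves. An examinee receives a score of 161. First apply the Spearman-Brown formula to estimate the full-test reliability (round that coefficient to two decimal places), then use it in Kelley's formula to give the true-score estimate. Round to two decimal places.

Spearman-Brown: ρ = 2r/(1 + r) = 2(0.83)/(1 + 0.83) = 1.660/1.83 = 0.9071 → 0.91
T̂ = ρX + (1 − ρ)μ
  = 0.91 × 161 + 0.09 × 131.52
  = 146.51 + 11.8368
  = 158.347
  ≈ 158.35

158.35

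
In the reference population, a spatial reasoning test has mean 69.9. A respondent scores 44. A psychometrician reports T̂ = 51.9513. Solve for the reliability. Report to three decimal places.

0.693

T̂ = ρX + (1 − ρ)μ  ⇒  T̂ − μ = ρ(X − μ)
ρ = (T̂ − μ)/(X − μ) = (51.9513 − 69.9) / (44 − 69.9) = -17.9487 / -25.9 = 0.69300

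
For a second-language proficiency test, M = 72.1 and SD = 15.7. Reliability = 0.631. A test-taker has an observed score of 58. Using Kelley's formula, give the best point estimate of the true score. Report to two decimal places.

T̂ = 0.631(58) + 0.369(72.1) = 36.598 + 26.6049 = 63.203 → 63.20

63.20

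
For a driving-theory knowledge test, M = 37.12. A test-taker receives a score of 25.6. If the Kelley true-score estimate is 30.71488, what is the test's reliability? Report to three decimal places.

0.556

T̂ = ρX + (1 − ρ)μ  ⇒  T̂ − μ = ρ(X − μ)
ρ = (T̂ − μ)/(X − μ) = (30.71488 − 37.12) / (25.6 − 37.12) = -6.40512 / -11.52 = 0.55600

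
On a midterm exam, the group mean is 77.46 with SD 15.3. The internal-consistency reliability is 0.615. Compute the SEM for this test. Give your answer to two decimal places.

SEM = SD · √(1 − ρ) = 15.3 × √0.385 = 15.3 × 0.6205 = 9.493

9.49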